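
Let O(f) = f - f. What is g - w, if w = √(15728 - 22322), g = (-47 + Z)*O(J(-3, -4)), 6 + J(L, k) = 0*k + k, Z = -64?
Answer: -I*√6594 ≈ -81.203*I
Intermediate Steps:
J(L, k) = -6 + k (J(L, k) = -6 + (0*k + k) = -6 + (0 + k) = -6 + k)
O(f) = 0
g = 0 (g = (-47 - 64)*0 = -111*0 = 0)
w = I*√6594 (w = √(-6594) = I*√6594 ≈ 81.203*I)
g - w = 0 - I*√6594 = -I*√6594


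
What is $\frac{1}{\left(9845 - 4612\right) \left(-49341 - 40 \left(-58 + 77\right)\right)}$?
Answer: $- \frac{1}{262178533} \approx -3.8142 \cdot 10^{-9}$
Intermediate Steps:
$\frac{1}{\left(9845 - 4612\right) \left(-49341 - 40 \left(-58 + 77\right)\right)} = \frac{1}{5233 \left(-49341 - 760\right)} = \frac{1}{5233 \left(-50101\right)} = \frac{1}{-262178533} = - \frac{1}{262178533}$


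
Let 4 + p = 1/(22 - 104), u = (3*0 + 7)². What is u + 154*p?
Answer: -23324/41 ≈ -568.88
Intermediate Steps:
u = 49 (u = (0 + 7)² = 7² = 49)
p = -329/82 (p = -4 + 1/(22 - 104) = -4 + 1/(-82) = -4 - 1/82 = -329/82 ≈ -4.0122)
u + 154*p = 49 + 154*(-329/82) = 49 - 25333/41 = -23324/41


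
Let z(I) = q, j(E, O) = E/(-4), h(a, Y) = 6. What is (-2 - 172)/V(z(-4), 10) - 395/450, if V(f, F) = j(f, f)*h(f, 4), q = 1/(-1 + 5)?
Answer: 41681/90 ≈ 463.12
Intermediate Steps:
q = 1/4 ≈ 0.25000
j(E, O) = -E/4 (j(E, O) = E*(-1/4) = -E/4)
z(I) = 1/4
V(f, F) = -3*f/2 (V(f, F) = -f/4*6 = -3*f/2)
(-2 - 172)/V(z(-4), 10) - 395/450 = (-2 - 172)/((-3/2*1/4)) - 395/450 = -174/(-3/8) - 395*1/450 = -174*(-8/3) - 79/90 = 464 - 79/90 = 41681/90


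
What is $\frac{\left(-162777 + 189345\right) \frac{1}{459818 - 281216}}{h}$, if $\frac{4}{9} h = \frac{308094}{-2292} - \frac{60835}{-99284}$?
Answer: $- \frac{37319664192}{75532201905491} \approx -0.00049409$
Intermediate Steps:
$h = - \frac{22837028157}{75852976}$ ($h = \frac{9 \left(\frac{308094}{-2292} - \frac{60835}{-99284}\right)}{4} = \frac{9 \left(308094 \left(- \frac{1}{2292}\right) - - \frac{60835}{99284}\right)}{4} = \frac{9 \left(- \frac{51349}{382} + \frac{60835}{99284}\right)}{4} = \frac{9}{4} \left(- \frac{2537447573}{18963244}\right) = - \frac{22837028157}{75852976} \approx -301.07$)
$\frac{\left(-162777 + 189345\right) \frac{1}{459818 - 281216}}{h} = \frac{\left(-162777 + 189345\right) \frac{1}{459818 - 281216}}{- \frac{22837028157}{75852976}} = \frac{26568}{178602} \left(- \frac{75852976}{22837028157}\right) = 26568 \cdot \frac{1}{178602} \left(- \frac{75852976}{22837028157}\right) = \frac{4428}{29767} \left(- \frac{75852976}{22837028157}\right) = - \frac{37319664192}{75532201905491}$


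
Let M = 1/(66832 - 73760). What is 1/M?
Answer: -6928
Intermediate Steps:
M = -1/6928 (M = 1/(-6928) = -1/6928 ≈ -0.00014434)
1/M = 1/(-1/6928) = -6928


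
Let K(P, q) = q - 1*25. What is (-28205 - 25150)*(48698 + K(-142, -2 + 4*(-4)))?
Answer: -2595987525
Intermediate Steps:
K(P, q) = -25 + q (K(P, q) = q - 25 = -25 + q)
(-28205 - 25150)*(48698 + K(-142, -2 + 4*(-4))) = (-28205 - 25150)*(48698 + (-25 + (-2 + 4*(-4)))) = -53355*(48698 + (-25 + (-2 - 16))) = -53355*(48698 + (-25 - 18)) = -53355*(48698 - 43) = -53355*48655 = -2595987525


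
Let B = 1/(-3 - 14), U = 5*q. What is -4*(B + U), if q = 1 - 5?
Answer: 1364/17 ≈ 80.235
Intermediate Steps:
q = -4
U = -20 (U = 5*(-4) = -20)
B = -1/17 (B = 1/(-17) = -1/17 ≈ -0.058824)
-4*(B + U) = -4*(-1/17 - 20) = -4*(-341/17) = 1364/17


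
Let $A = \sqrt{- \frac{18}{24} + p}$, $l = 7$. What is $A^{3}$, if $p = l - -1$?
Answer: $\frac{29 \sqrt{29}}{8} \approx 19.521$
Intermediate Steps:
$p = 8$ ($p = 7 - -1 = 7 + 1 = 8$)
$A = \frac{\sqrt{29}}{2}$ ($A = \sqrt{- \frac{18}{24} + 8} = \sqrt{\left(-18\right) \frac{1}{24} + 8} = \sqrt{- \frac{3}{4} + 8} = \sqrt{\frac{29}{4}} = \frac{\sqrt{29}}{2} \approx 2.6926$)
$A^{3} = \left(\frac{\sqrt{29}}{2}\right)^{3} = \frac{29 \sqrt{29}}{8}$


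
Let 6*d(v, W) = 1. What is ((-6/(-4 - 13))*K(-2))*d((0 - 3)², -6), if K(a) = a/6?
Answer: -1/51 ≈ -0.019608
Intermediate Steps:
K(a) = a/6 (K(a) = a*(⅙) = a/6)
d(v, W) = ⅙ (d(v, W) = (⅙)*1 = ⅙)
((-6/(-4 - 13))*K(-2))*d((0 - 3)², -6) = ((-6/(-4 - 13))*((⅙)*(-2)))*(⅙) = ((-6/(-17))*(-⅓))*(⅙) = (-1/17*(-6)*(-⅓))*(⅙) = ((6/17)*(-⅓))*(⅙) = -2/17*⅙ = -1/51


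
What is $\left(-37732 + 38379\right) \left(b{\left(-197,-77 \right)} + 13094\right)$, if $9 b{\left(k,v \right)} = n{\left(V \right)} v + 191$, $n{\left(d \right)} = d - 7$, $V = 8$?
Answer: $\frac{25440040}{3} \approx 8.48 \cdot 10^{6}$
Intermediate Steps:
$n{\left(d \right)} = -7 + d$
$b{\left(k,v \right)} = \frac{191}{9} + \frac{v}{9}$ ($b{\left(k,v \right)} = \frac{\left(-7 + 8\right) v + 191}{9} = \frac{1 v + 191}{9} = \frac{v + 191}{9} = \frac{191 + v}{9} = \frac{191}{9} + \frac{v}{9}$)
$\left(-37732 + 38379\right) \left(b{\left(-197,-77 \right)} + 13094\right) = \left(-37732 + 38379\right) \left(\left(\frac{191}{9} + \frac{1}{9} \left(-77\right)\right) + 13094\right) = 647 \left(\left(\frac{191}{9} - \frac{77}{9}\right) + 13094\right) = 647 \left(\frac{38}{3} + 13094\right) = 647 \cdot \frac{39320}{3} = \frac{25440040}{3}$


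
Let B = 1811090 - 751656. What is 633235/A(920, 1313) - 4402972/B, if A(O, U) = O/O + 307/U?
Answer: 88084608182923/171628308 ≈ 5.1323e+5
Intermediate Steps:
A(O, U) = 1 + 307/U
B = 1059434
633235/A(920, 1313) - 4402972/B = 633235/(((307 + 1313)/1313)) - 4402972/1059434 = 633235/(((1/1313)*1620)) - 4402972*1/1059434 = 633235/(1620/1313) - 2201486/529717 = 633235*(1313/1620) - 2201486/529717 = 166287511/324 - 2201486/529717 = 88084608182923/171628308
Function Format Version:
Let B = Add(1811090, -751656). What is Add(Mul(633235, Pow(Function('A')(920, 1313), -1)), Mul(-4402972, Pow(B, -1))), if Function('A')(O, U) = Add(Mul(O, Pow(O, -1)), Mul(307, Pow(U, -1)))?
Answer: Rational(88084608182923, 171628308) ≈ 5.1323e+5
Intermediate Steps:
Function('A')(O, U) = Add(1, Mul(307, Pow(U, -1)))
B = 1059434
Add(Mul(633235, Pow(Function('A')(920, 1313), -1)), Mul(-4402972, Pow(B, -1))) = Add(Mul(633235, Pow(Mul(Pow(1313, -1), Add(307, 1313)), -1)), Mul(-4402972, Pow(1059434, -1))) = Add(Mul(633235, Pow(Mul(Rational(1, 1313), 1620), -1)), Mul(-4402972, Rational(1, 1059434))) = Add(Mul(633235, Pow(Rational(1620, 1313), -1)), Rational(-2201486, 529717)) = Add(Mul(633235, Rational(1313, 1620)), Rational(-2201486, 529717)) = Add(Rational(166287511, 324), Rational(-2201486, 529717)) = Rational(88084608182923, 171628308)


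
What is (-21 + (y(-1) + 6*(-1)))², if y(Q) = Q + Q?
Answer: 841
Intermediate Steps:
y(Q) = 2*Q
(-21 + (y(-1) + 6*(-1)))² = (-21 + (2*(-1) + 6*(-1)))² = (-21 + (-2 - 6))² = (-21 - 8)² = (-29)² = 841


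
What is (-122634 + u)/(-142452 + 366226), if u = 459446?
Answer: 168406/111887 ≈ 1.5051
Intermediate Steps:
(-122634 + u)/(-142452 + 366226) = (-122634 + 459446)/(-142452 + 366226) = 336812/223774 = 336812*(1/223774) = 168406/111887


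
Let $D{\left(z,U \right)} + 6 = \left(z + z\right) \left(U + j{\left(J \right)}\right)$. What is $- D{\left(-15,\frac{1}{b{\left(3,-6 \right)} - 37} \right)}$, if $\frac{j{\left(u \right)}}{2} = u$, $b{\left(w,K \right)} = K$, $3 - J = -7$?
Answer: $\frac{26028}{43} \approx 605.3$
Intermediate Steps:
$J = 10$ ($J = 3 - -7 = 3 + 7 = 10$)
$j{\left(u \right)} = 2 u$
$D{\left(z,U \right)} = -6 + 2 z \left(20 + U\right)$ ($D{\left(z,U \right)} = -6 + \left(z + z\right) \left(U + 2 \cdot 10\right) = -6 + 2 z \left(U + 20\right) = -6 + 2 z \left(20 + U\right)$)
$- D{\left(-15,\frac{1}{b{\left(3,-6 \right)} - 37} \right)} = - (-6 + 40 \left(-15\right) + 2 \frac{1}{-6 - 37} \left(-15\right)) = - (-6 - 600 + 2 \frac{1}{-43} \left(-15\right)) = - (-6 - 600 + 2 \left(- \frac{1}{43}\right) \left(-15\right)) = - (-6 - 600 + \frac{30}{43}) = \left(-1\right) \left(- \frac{26028}{43}\right) = \frac{26028}{43}$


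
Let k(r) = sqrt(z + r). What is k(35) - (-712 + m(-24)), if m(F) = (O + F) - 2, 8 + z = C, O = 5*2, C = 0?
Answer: 728 + 3*sqrt(3) ≈ 733.20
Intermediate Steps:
O = 10
z = -8 (z = -8 + 0 = -8)
m(F) = 8 + F (m(F) = (10 + F) - 2 = 8 + F)
k(r) = sqrt(-8 + r)
k(35) - (-712 + m(-24)) = sqrt(-8 + 35) - (-712 + (8 - 24)) = sqrt(27) - (-712 - 16) = 3*sqrt(3) - 1*(-728) = 3*sqrt(3) + 728 = 728 + 3*sqrt(3)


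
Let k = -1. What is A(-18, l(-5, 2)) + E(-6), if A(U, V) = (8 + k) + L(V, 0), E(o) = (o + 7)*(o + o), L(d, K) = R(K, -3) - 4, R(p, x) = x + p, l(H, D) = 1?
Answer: -12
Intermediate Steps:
R(p, x) = p + x
L(d, K) = -7 + K (L(d, K) = (K - 3) - 4 = (-3 + K) - 4 = -7 + K)
E(o) = 2*o*(7 + o) (E(o) = (7 + o)*(2*o) = 2*o*(7 + o))
A(U, V) = 0 (A(U, V) = (8 - 1) + (-7 + 0) = 7 - 7 = 0)
A(-18, l(-5, 2)) + E(-6) = 0 + 2*(-6)*(7 - 6) = 0 + 2*(-6)*1 = 0 - 12 = -12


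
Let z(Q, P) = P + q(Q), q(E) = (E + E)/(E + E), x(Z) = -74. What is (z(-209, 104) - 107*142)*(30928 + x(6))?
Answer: -465556006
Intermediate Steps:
q(E) = 1 (q(E) = (2*E)/((2*E)) = (2*E)*(1/(2*E)) = 1)
z(Q, P) = 1 + P (z(Q, P) = P + 1 = 1 + P)
(z(-209, 104) - 107*142)*(30928 + x(6)) = ((1 + 104) - 107*142)*(30928 - 74) = (105 - 15194)*30854 = -15089*30854 = -465556006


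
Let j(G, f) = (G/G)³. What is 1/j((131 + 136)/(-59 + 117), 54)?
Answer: 1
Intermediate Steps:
j(G, f) = 1 (j(G, f) = 1³ = 1)
1/j((131 + 136)/(-59 + 117), 54) = 1/1 = 1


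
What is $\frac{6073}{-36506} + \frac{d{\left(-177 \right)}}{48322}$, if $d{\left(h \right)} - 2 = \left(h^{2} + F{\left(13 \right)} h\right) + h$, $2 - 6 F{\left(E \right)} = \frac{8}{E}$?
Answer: $\frac{2737661187}{5733139529} \approx 0.47752$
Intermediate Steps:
$F{\left(E \right)} = \frac{1}{3} - \frac{4}{3 E}$ ($F{\left(E \right)} = \frac{1}{3} - \frac{8 \frac{1}{E}}{6} = \frac{1}{3} - \frac{4}{3 E}$)
$d{\left(h \right)} = 2 + h^{2} + \frac{16 h}{13}$ ($d{\left(h \right)} = 2 + \left(\left(h^{2} + \frac{-4 + 13}{3 \cdot 13} h\right) + h\right) = 2 + \left(\left(h^{2} + \frac{1}{3} \cdot \frac{1}{13} \cdot 9 h\right) + h\right) = 2 + \left(\left(h^{2} + \frac{3 h}{13}\right) + h\right) = 2 + \left(h^{2} + \frac{16 h}{13}\right) = 2 + h^{2} + \frac{16 h}{13}$)
$\frac{6073}{-36506} + \frac{d{\left(-177 \right)}}{48322} = \frac{6073}{-36506} + \frac{2 + \left(-177\right)^{2} + \frac{16}{13} \left(-177\right)}{48322} = 6073 \left(- \frac{1}{36506}\right) + \left(2 + 31329 - \frac{2832}{13}\right) \frac{1}{48322} = - \frac{6073}{36506} + \frac{404471}{13} \cdot \frac{1}{48322} = - \frac{6073}{36506} + \frac{404471}{628186} = \frac{2737661187}{5733139529}$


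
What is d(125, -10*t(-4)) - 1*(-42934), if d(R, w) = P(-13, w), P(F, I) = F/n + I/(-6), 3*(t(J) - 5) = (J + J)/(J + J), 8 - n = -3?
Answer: 4251229/99 ≈ 42942.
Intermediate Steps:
n = 11 (n = 8 - 1*(-3) = 8 + 3 = 11)
t(J) = 16/3 (t(J) = 5 + ((J + J)/(J + J))/3 = 5 + ((2*J)/((2*J)))/3 = 5 + ((2*J)*(1/(2*J)))/3 = 5 + (⅓)*1 = 5 + ⅓ = 16/3)
P(F, I) = -I/6 + F/11 (P(F, I) = F/11 + I/(-6) = F*(1/11) + I*(-⅙) = F/11 - I/6 = -I/6 + F/11)
d(R, w) = -13/11 - w/6 (d(R, w) = -w/6 + (1/11)*(-13) = -w/6 - 13/11 = -13/11 - w/6)
d(125, -10*t(-4)) - 1*(-42934) = (-13/11 - (-5)*16/(3*3)) - 1*(-42934) = (-13/11 - ⅙*(-160/3)) + 42934 = (-13/11 + 80/9) + 42934 = 763/99 + 42934 = 4251229/99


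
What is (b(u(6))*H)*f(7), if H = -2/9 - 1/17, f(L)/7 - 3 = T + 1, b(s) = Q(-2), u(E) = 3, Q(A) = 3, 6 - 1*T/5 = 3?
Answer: -5719/51 ≈ -112.14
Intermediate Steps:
T = 15 (T = 30 - 5*3 = 30 - 15 = 15)
b(s) = 3
f(L) = 133 (f(L) = 21 + 7*(15 + 1) = 21 + 7*16 = 21 + 112 = 133)
H = -43/153 (H = -2*1/9 - 1*1/17 = -2/9 - 1/17 = -43/153 ≈ -0.28105)
(b(u(6))*H)*f(7) = (3*(-43/153))*133 = -43/51*133 = -5719/51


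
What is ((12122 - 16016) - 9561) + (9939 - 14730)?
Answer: -18246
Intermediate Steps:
((12122 - 16016) - 9561) + (9939 - 14730) = (-3894 - 9561) - 4791 = -13455 - 4791 = -18246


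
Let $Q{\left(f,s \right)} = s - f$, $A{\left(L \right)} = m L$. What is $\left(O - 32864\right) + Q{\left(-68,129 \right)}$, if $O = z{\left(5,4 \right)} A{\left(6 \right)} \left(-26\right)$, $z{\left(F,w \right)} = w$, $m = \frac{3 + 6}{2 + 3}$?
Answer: $- \frac{168951}{5} \approx -33790.0$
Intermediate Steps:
$m = \frac{9}{5} \approx 1.8$
$A{\left(L \right)} = \frac{9 L}{5}$
$O = - \frac{5616}{5}$ ($O = 4 \cdot \frac{9}{5} \cdot 6 \left(-26\right) = 4 \cdot \frac{54}{5} \left(-26\right) = \frac{216}{5} \left(-26\right) = - \frac{5616}{5} \approx -1123.2$)
$\left(O - 32864\right) + Q{\left(-68,129 \right)} = \left(- \frac{5616}{5} - 32864\right) + \left(129 - -68\right) = - \frac{169936}{5} + \left(129 + 68\right) = - \frac{169936}{5} + 197 = - \frac{168951}{5}$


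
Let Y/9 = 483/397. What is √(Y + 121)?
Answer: 4*√1299778/397 ≈ 11.487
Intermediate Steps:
Y = 4347/397 (Y = 9*(483/397) = 4347/397 ≈ 10.950)
√(Y + 121) = √(4347/397 + 121) = √(52384/397) = 4*√1299778/397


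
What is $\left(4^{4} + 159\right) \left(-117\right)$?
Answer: $-48555$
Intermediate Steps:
$\left(4^{4} + 159\right) \left(-117\right) = \left(256 + 159\right) \left(-117\right) = 415 \left(-117\right) = -48555$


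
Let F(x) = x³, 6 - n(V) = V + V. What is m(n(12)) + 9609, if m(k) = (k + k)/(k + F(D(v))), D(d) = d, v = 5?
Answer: 1028127/107 ≈ 9608.7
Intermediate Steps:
n(V) = 6 - 2*V (n(V) = 6 - (V + V) = 6 - 2*V)
m(k) = 2*k/(125 + k) (m(k) = (k + k)/(k + 5³) = (2*k)/(k + 125) = (2*k)/(125 + k) = 2*k/(125 + k))
m(n(12)) + 9609 = 2*(6 - 2*12)/(125 + (6 - 2*12)) + 9609 = 2*(6 - 24)/(125 + (6 - 24)) + 9609 = 2*(-18)/(125 - 18) + 9609 = 2*(-18)/107 + 9609 = 2*(-18)*(1/107) + 9609 = -36/107 + 9609 = 1028127/107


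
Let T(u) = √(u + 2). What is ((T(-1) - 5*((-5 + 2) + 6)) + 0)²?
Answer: 196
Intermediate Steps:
T(u) = √(2 + u)
((T(-1) - 5*((-5 + 2) + 6)) + 0)² = ((√(2 - 1) - 5*((-5 + 2) + 6)) + 0)² = ((√1 - 5*(-3 + 6)) + 0)² = ((1 - 5*3) + 0)² = ((1 - 15) + 0)² = (-14 + 0)² = (-14)² = 196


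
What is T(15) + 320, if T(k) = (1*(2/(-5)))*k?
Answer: 314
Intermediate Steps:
T(k) = -2*k/5 (T(k) = (1*(2*(-⅕)))*k = (1*(-⅖))*k = -2*k/5)
T(15) + 320 = -⅖*15 + 320 = -6 + 320 = 314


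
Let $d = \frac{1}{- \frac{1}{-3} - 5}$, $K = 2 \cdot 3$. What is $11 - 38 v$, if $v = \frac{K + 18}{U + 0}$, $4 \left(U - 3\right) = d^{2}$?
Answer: $- \frac{229679}{787} \approx -291.84$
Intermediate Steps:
$K = 6$
$d = - \frac{3}{14}$ ($d = \frac{1}{\left(-1\right) \left(- \frac{1}{3}\right) - 5} = \frac{1}{\frac{1}{3} - 5} = \frac{1}{- \frac{14}{3}} = - \frac{3}{14} \approx -0.21429$)
$U = \frac{2361}{784}$ ($U = 3 + \frac{\left(- \frac{3}{14}\right)^{2}}{4} = 3 + \frac{1}{4} \cdot \frac{9}{196} = 3 + \frac{9}{784} = \frac{2361}{784} \approx 3.0115$)
$v = \frac{6272}{787}$ ($v = \frac{6 + 18}{\frac{2361}{784} + 0} = \frac{24}{\frac{2361}{784}} = 24 \cdot \frac{784}{2361} = \frac{6272}{787} \approx 7.9695$)
$11 - 38 v = 11 - \frac{238336}{787} = - \frac{229679}{787}$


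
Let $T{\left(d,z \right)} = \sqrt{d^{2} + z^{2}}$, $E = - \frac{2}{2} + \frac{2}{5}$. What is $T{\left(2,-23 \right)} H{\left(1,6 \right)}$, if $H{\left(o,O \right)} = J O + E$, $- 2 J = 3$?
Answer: $- \frac{48 \sqrt{533}}{5} \approx -221.63$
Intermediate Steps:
$J = - \frac{3}{2}$ ($J = \left(- \frac{1}{2}\right) 3 = - \frac{3}{2} \approx -1.5$)
$E = - \frac{3}{5}$ ($E = \left(-2\right) \frac{1}{2} + 2 \cdot \frac{1}{5} = -1 + \frac{2}{5} = - \frac{3}{5} \approx -0.6$)
$H{\left(o,O \right)} = - \frac{3}{5} - \frac{3 O}{2}$ ($H{\left(o,O \right)} = - \frac{3 O}{2} - \frac{3}{5} = - \frac{3}{5} - \frac{3 O}{2}$)
$T{\left(2,-23 \right)} H{\left(1,6 \right)} = \sqrt{2^{2} + \left(-23\right)^{2}} \left(- \frac{3}{5} - 9\right) = \sqrt{4 + 529} \left(- \frac{3}{5} - 9\right) = \sqrt{533} \left(- \frac{48}{5}\right) = - \frac{48 \sqrt{533}}{5}$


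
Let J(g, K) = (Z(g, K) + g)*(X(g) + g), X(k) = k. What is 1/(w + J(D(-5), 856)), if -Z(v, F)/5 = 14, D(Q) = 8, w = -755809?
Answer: -1/756801 ≈ -1.3214e-6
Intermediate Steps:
Z(v, F) = -70 (Z(v, F) = -5*14 = -70)
J(g, K) = 2*g*(-70 + g) (J(g, K) = (-70 + g)*(g + g) = (-70 + g)*(2*g) = 2*g*(-70 + g))
1/(w + J(D(-5), 856)) = 1/(-755809 + 2*8*(-70 + 8)) = 1/(-755809 + 2*8*(-62)) = 1/(-755809 - 992) = 1/(-756801) = -1/756801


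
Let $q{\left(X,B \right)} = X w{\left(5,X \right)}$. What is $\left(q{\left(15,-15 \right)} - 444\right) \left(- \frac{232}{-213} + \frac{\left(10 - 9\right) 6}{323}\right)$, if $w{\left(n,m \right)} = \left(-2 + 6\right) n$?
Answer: $- \frac{3658272}{22933} \approx -159.52$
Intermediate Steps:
$w{\left(n,m \right)} = 4 n$
$q{\left(X,B \right)} = 20 X$ ($q{\left(X,B \right)} = X 4 \cdot 5 = X 20 = 20 X$)
$\left(q{\left(15,-15 \right)} - 444\right) \left(- \frac{232}{-213} + \frac{\left(10 - 9\right) 6}{323}\right) = \left(20 \cdot 15 - 444\right) \left(- \frac{232}{-213} + \frac{\left(10 - 9\right) 6}{323}\right) = \left(300 - 444\right) \left(\left(-232\right) \left(- \frac{1}{213}\right) + 1 \cdot 6 \cdot \frac{1}{323}\right) = - 144 \left(\frac{232}{213} + 6 \cdot \frac{1}{323}\right) = - 144 \left(\frac{232}{213} + \frac{6}{323}\right) = \left(-144\right) \frac{76214}{68799} = - \frac{3658272}{22933}$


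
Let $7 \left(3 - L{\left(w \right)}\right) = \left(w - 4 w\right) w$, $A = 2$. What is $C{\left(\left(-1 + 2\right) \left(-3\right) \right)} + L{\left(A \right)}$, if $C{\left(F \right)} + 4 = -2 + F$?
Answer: $- \frac{30}{7} \approx -4.2857$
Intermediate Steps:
$C{\left(F \right)} = -6 + F$ ($C{\left(F \right)} = -4 + \left(-2 + F\right) = -6 + F$)
$L{\left(w \right)} = 3 + \frac{3 w^{2}}{7}$ ($L{\left(w \right)} = 3 - \frac{\left(w - 4 w\right) w}{7} = 3 - \frac{- 3 w w}{7} = 3 - \frac{\left(-3\right) w^{2}}{7} = 3 + \frac{3 w^{2}}{7}$)
$C{\left(\left(-1 + 2\right) \left(-3\right) \right)} + L{\left(A \right)} = \left(-6 + \left(-1 + 2\right) \left(-3\right)\right) + \left(3 + \frac{3 \cdot 2^{2}}{7}\right) = \left(-6 + 1 \left(-3\right)\right) + \left(3 + \frac{3}{7} \cdot 4\right) = \left(-6 - 3\right) + \left(3 + \frac{12}{7}\right) = -9 + \frac{33}{7} = - \frac{30}{7}$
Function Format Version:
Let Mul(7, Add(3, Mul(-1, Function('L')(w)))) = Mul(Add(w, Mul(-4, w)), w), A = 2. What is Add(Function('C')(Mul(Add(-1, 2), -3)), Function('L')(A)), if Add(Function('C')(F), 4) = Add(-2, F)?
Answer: Rational(-30, 7) ≈ -4.2857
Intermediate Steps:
Function('C')(F) = Add(-6, F) (Function('C')(F) = Add(-4, Add(-2, F)) = Add(-6, F))
Function('L')(w) = Add(3, Mul(Rational(3, 7), Pow(w, 2))) (Function('L')(w) = Add(3, Mul(Rational(-1, 7), Mul(Add(w, Mul(-4, w)), w))) = Add(3, Mul(Rational(-1, 7), Mul(Mul(-3, w), w))) = Add(3, Mul(Rational(-1, 7), Mul(-3, Pow(w, 2)))) = Add(3, Mul(Rational(3, 7), Pow(w, 2))))
Add(Function('C')(Mul(Add(-1, 2), -3)), Function('L')(A)) = Add(Add(-6, Mul(Add(-1, 2), -3)), Add(3, Mul(Rational(3, 7), Pow(2, 2)))) = Add(Add(-6, Mul(1, -3)), Add(3, Mul(Rational(3, 7), 4))) = Add(Add(-6, -3), Add(3, Rational(12, 7))) = Add(-9, Rational(33, 7)) = Rational(-30, 7)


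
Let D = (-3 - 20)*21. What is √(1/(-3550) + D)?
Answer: I*√243480442/710 ≈ 21.977*I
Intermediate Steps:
D = -483 (D = -23*21 = -483)
√(1/(-3550) + D) = √(1/(-3550) - 483) = √(-1/3550 - 483) = √(-1714651/3550) = I*√243480442/710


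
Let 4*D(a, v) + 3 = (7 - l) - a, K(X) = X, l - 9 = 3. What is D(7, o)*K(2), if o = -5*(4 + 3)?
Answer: -15/2 ≈ -7.5000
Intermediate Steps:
l = 12 (l = 9 + 3 = 12)
o = -35 (o = -5*7 = -35)
D(a, v) = -2 - a/4 (D(a, v) = -¾ + ((7 - 1*12) - a)/4 = -¾ + ((7 - 12) - a)/4 = -¾ + (-5 - a)/4 = -¾ + (-5/4 - a/4) = -2 - a/4)
D(7, o)*K(2) = (-2 - ¼*7)*2 = (-2 - 7/4)*2 = -15/4*2 = -15/2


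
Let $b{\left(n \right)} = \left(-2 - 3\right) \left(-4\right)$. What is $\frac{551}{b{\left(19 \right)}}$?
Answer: $\frac{551}{20} \approx 27.55$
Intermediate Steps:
$b{\left(n \right)} = 20$ ($b{\left(n \right)} = \left(-5\right) \left(-4\right) = 20$)
$\frac{551}{b{\left(19 \right)}} = \frac{551}{20}$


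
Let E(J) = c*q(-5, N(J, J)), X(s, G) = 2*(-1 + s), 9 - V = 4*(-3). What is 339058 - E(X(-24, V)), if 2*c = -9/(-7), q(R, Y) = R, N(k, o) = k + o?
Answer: 4746857/14 ≈ 3.3906e+5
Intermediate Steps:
V = 21 (V = 9 - 4*(-3) = 9 - 1*(-12) = 9 + 12 = 21)
X(s, G) = -2 + 2*s
c = 9/14 (c = (-9/(-7))/2 = (-9*(-⅐))/2 = (½)*(9/7) = 9/14 ≈ 0.64286)
E(J) = -45/14 (E(J) = (9/14)*(-5) = -45/14)
339058 - E(X(-24, V)) = 339058 - 1*(-45/14) = 339058 + 45/14 = 4746857/14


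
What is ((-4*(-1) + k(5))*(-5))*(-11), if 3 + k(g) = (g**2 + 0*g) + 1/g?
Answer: 1441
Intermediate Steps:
k(g) = -3 + 1/g + g**2 (k(g) = -3 + ((g**2 + 0*g) + 1/g) = -3 + ((g**2 + 0) + 1/g) = -3 + (g**2 + 1/g) = -3 + (1/g + g**2) = -3 + 1/g + g**2)
((-4*(-1) + k(5))*(-5))*(-11) = ((-4*(-1) + (-3 + 1/5 + 5**2))*(-5))*(-11) = ((4 + (-3 + 1/5 + 25))*(-5))*(-11) = ((4 + 111/5)*(-5))*(-11) = ((131/5)*(-5))*(-11) = -131*(-11) = 1441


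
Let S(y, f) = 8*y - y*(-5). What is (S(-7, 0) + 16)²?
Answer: 5625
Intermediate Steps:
S(y, f) = 13*y (S(y, f) = 8*y + 5*y = 13*y)
(S(-7, 0) + 16)² = (13*(-7) + 16)² = (-91 + 16)² = (-75)² = 5625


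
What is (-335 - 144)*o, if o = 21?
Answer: -10059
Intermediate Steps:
(-335 - 144)*o = (-335 - 144)*21 = -479*21 = -10059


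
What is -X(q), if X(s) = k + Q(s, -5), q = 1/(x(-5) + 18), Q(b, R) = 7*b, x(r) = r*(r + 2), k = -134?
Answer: 4415/33 ≈ 133.79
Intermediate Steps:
x(r) = r*(2 + r)
q = 1/33 (q = 1/(-5*(2 - 5) + 18) = 1/(-5*(-3) + 18) = 1/(15 + 18) = 1/33 ≈ 0.030303)
X(s) = -134 + 7*s
-X(q) = -(-134 + 7*(1/33)) = -(-134 + 7/33) = -1*(-4415/33) = 4415/33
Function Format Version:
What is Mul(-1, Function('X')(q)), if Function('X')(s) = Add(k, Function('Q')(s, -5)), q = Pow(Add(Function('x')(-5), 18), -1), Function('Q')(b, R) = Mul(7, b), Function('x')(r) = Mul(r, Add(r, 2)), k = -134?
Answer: Rational(4415, 33) ≈ 133.79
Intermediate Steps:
Function('x')(r) = Mul(r, Add(2, r))
q = Rational(1, 33) (q = Pow(Add(Mul(-5, Add(2, -5)), 18), -1) = Pow(Add(Mul(-5, -3), 18), -1) = Pow(Add(15, 18), -1) = Pow(33, -1) = Rational(1, 33) ≈ 0.030303)
Function('X')(s) = Add(-134, Mul(7, s))
Mul(-1, Function('X')(q)) = Mul(-1, Add(-134, Mul(7, Rational(1, 33)))) = Mul(-1, Add(-134, Rational(7, 33))) = Mul(-1, Rational(-4415, 33)) = Rational(4415, 33)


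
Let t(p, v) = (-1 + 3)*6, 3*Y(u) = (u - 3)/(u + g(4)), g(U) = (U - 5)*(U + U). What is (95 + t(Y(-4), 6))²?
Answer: 11449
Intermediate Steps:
g(U) = 2*U*(-5 + U) (g(U) = (-5 + U)*(2*U) = 2*U*(-5 + U))
Y(u) = (-3 + u)/(3*(-8 + u)) (Y(u) = ((u - 3)/(u + 2*4*(-5 + 4)))/3 = ((-3 + u)/(u + 2*4*(-1)))/3 = ((-3 + u)/(u - 8))/3 = ((-3 + u)/(-8 + u))/3 = (-3 + u)/(3*(-8 + u)))
t(p, v) = 12 (t(p, v) = 2*6 = 12)
(95 + t(Y(-4), 6))² = (95 + 12)² = 107² = 11449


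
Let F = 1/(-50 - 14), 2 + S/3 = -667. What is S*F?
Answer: 2007/64 ≈ 31.359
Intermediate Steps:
S = -2007 (S = -6 + 3*(-667) = -6 - 2001 = -2007)
F = -1/64 (F = 1/(-64) = -1/64 ≈ -0.015625)
S*F = -2007*(-1/64) = 2007/64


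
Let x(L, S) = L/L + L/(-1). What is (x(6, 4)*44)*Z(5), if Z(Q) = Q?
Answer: -1100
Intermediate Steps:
x(L, S) = 1 - L (x(L, S) = 1 + L*(-1) = 1 - L)
(x(6, 4)*44)*Z(5) = ((1 - 1*6)*44)*5 = ((1 - 6)*44)*5 = -5*44*5 = -220*5 = -1100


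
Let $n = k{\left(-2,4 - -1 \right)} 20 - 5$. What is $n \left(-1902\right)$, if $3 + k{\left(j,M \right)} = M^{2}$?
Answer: $-827370$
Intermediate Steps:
$k{\left(j,M \right)} = -3 + M^{2}$
$n = 435$ ($n = \left(-3 + \left(4 - -1\right)^{2}\right) 20 - 5 = \left(-3 + \left(4 + 1\right)^{2}\right) 20 - 5 = \left(-3 + 5^{2}\right) 20 - 5 = \left(-3 + 25\right) 20 - 5 = 22 \cdot 20 - 5 = 440 - 5 = 435$)
$n \left(-1902\right) = 435 \left(-1902\right) = -827370$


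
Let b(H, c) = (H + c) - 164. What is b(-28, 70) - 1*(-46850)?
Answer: 46728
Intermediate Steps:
b(H, c) = -164 + H + c
b(-28, 70) - 1*(-46850) = (-164 - 28 + 70) - 1*(-46850) = -122 + 46850 = 46728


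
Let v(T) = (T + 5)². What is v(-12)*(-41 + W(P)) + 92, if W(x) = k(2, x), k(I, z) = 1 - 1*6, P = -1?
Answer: -2162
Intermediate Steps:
k(I, z) = -5 (k(I, z) = 1 - 6 = -5)
W(x) = -5
v(T) = (5 + T)²
v(-12)*(-41 + W(P)) + 92 = (5 - 12)²*(-41 - 5) + 92 = (-7)²*(-46) + 92 = 49*(-46) + 92 = -2254 + 92 = -2162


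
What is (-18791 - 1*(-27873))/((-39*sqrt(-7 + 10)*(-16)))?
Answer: 4541*sqrt(3)/936 ≈ 8.4030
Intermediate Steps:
(-18791 - 1*(-27873))/((-39*sqrt(-7 + 10)*(-16))) = (-18791 + 27873)/((-39*sqrt(3)*(-16))) = 9082/((624*sqrt(3))) = 9082*(sqrt(3)/1872) = 4541*sqrt(3)/936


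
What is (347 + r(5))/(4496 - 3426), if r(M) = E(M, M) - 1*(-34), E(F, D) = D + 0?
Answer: 193/535 ≈ 0.36075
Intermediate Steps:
E(F, D) = D
r(M) = 34 + M (r(M) = M - 1*(-34) = M + 34 = 34 + M)
(347 + r(5))/(4496 - 3426) = (347 + (34 + 5))/(4496 - 3426) = (347 + 39)/1070 = 386*(1/1070) = 193/535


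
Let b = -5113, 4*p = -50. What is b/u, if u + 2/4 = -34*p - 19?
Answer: -10226/811 ≈ -12.609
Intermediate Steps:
p = -25/2 (p = (1/4)*(-50) = -25/2 ≈ -12.500)
u = 811/2 (u = -1/2 + (-34*(-25/2) - 19) = -1/2 + (425 - 19) = -1/2 + 406 = 811/2 ≈ 405.50)
b/u = -5113/811/2 = -5113*2/811 = -10226/811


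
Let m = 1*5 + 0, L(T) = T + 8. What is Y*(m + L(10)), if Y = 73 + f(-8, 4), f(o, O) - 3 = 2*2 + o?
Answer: 1656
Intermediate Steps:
L(T) = 8 + T
m = 5 (m = 5 + 0 = 5)
f(o, O) = 7 + o (f(o, O) = 3 + (2*2 + o) = 3 + (4 + o) = 7 + o)
Y = 72 (Y = 73 + (7 - 8) = 73 - 1 = 72)
Y*(m + L(10)) = 72*(5 + (8 + 10)) = 72*(5 + 18) = 72*23 = 1656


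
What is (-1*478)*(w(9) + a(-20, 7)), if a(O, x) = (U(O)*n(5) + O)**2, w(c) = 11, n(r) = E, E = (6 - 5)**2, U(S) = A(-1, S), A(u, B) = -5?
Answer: -304008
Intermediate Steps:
U(S) = -5
E = 1 (E = 1**2 = 1)
n(r) = 1
a(O, x) = (-5 + O)**2 (a(O, x) = (-5*1 + O)**2 = (-5 + O)**2)
(-1*478)*(w(9) + a(-20, 7)) = (-1*478)*(11 + (-5 - 20)**2) = -478*(11 + (-25)**2) = -478*(11 + 625) = -478*636 = -304008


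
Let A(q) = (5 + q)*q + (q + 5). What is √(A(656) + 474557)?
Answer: √908834 ≈ 953.33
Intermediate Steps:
A(q) = 5 + q + q*(5 + q) (A(q) = q*(5 + q) + (5 + q) = 5 + q + q*(5 + q))
√(A(656) + 474557) = √((5 + 656² + 6*656) + 474557) = √((5 + 430336 + 3936) + 474557) = √(434277 + 474557) = √908834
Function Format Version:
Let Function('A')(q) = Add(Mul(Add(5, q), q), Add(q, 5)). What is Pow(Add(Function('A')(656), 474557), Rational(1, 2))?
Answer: Pow(908834, Rational(1, 2)) ≈ 953.33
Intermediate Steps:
Function('A')(q) = Add(5, q, Mul(q, Add(5, q))) (Function('A')(q) = Add(Mul(q, Add(5, q)), Add(5, q)) = Add(5, q, Mul(q, Add(5, q))))
Pow(Add(Function('A')(656), 474557), Rational(1, 2)) = Pow(Add(Add(5, Pow(656, 2), Mul(6, 656)), 474557), Rational(1, 2)) = Pow(Add(Add(5, 430336, 3936), 474557), Rational(1, 2)) = Pow(Add(434277, 474557), Rational(1, 2)) = Pow(908834, Rational(1, 2))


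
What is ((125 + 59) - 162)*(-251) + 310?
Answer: -5212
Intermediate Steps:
((125 + 59) - 162)*(-251) + 310 = (184 - 162)*(-251) + 310 = 22*(-251) + 310 = -5522 + 310 = -5212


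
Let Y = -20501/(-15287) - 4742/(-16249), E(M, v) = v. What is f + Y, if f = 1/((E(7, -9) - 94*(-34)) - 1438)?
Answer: 709663267010/434448911787 ≈ 1.6335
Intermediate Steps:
f = 1/1749 (f = 1/((-9 - 94*(-34)) - 1438) = 1/((-9 + 3196) - 1438) = 1/(3187 - 1438) = 1/1749 ≈ 0.00057176)
Y = 405611703/248398463 (Y = -20501*(-1/15287) - 4742*(-1/16249) = 20501/15287 + 4742/16249 = 405611703/248398463 ≈ 1.6329)
f + Y = 1/1749 + 405611703/248398463 = 709663267010/434448911787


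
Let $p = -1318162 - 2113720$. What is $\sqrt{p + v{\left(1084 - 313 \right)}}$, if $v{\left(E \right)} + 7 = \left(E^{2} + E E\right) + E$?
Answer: $2 i \sqrt{560559} \approx 1497.4 i$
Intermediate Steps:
$p = -3431882$ ($p = -1318162 - 2113720 = -3431882$)
$v{\left(E \right)} = -7 + E + 2 E^{2}$ ($v{\left(E \right)} = -7 + \left(\left(E^{2} + E E\right) + E\right) = -7 + \left(\left(E^{2} + E^{2}\right) + E\right) = -7 + \left(2 E^{2} + E\right) = -7 + \left(E + 2 E^{2}\right) = -7 + E + 2 E^{2}$)
$\sqrt{p + v{\left(1084 - 313 \right)}} = \sqrt{-3431882 + \left(-7 + \left(1084 - 313\right) + 2 \left(1084 - 313\right)^{2}\right)} = \sqrt{-3431882 + \left(-7 + 771 + 2 \cdot 771^{2}\right)} = \sqrt{-3431882 + \left(-7 + 771 + 2 \cdot 594441\right)} = \sqrt{-3431882 + \left(-7 + 771 + 1188882\right)} = \sqrt{-3431882 + 1189646} = \sqrt{-2242236} = 2 i \sqrt{560559}$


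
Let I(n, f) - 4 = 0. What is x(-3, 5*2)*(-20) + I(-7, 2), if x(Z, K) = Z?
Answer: 64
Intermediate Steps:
I(n, f) = 4 (I(n, f) = 4 + 0 = 4)
x(-3, 5*2)*(-20) + I(-7, 2) = -3*(-20) + 4 = 60 + 4 = 64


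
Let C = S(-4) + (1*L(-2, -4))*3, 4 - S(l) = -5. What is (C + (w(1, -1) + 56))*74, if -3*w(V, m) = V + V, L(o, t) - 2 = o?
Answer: 14282/3 ≈ 4760.7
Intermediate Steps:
L(o, t) = 2 + o
w(V, m) = -2*V/3 (w(V, m) = -(V + V)/3 = -2*V/3)
S(l) = 9 (S(l) = 4 - 1*(-5) = 4 + 5 = 9)
C = 9 (C = 9 + (1*(2 - 2))*3 = 9 + (1*0)*3 = 9 + 0*3 = 9 + 0 = 9)
(C + (w(1, -1) + 56))*74 = (9 + (-⅔*1 + 56))*74 = (9 + (-⅔ + 56))*74 = (9 + 166/3)*74 = (193/3)*74 = 14282/3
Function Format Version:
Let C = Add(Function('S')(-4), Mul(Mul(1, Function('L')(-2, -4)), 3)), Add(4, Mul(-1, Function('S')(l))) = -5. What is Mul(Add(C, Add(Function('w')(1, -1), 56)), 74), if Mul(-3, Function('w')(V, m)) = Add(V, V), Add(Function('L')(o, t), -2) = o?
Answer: Rational(14282, 3) ≈ 4760.7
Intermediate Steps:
Function('L')(o, t) = Add(2, o)
Function('w')(V, m) = Mul(Rational(-2, 3), V) (Function('w')(V, m) = Mul(Rational(-1, 3), Add(V, V)) = Mul(Rational(-1, 3), Mul(2, V)) = Mul(Rational(-2, 3), V))
Function('S')(l) = 9 (Function('S')(l) = Add(4, Mul(-1, -5)) = Add(4, 5) = 9)
C = 9 (C = Add(9, Mul(Mul(1, Add(2, -2)), 3)) = Add(9, Mul(Mul(1, 0), 3)) = Add(9, Mul(0, 3)) = Add(9, 0) = 9)
Mul(Add(C, Add(Function('w')(1, -1), 56)), 74) = Mul(Add(9, Add(Mul(Rational(-2, 3), 1), 56)), 74) = Mul(Add(9, Add(Rational(-2, 3), 56)), 74) = Mul(Add(9, Rational(166, 3)), 74) = Mul(Rational(193, 3), 74) = Rational(14282, 3)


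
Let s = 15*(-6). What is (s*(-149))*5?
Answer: 67050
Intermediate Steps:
s = -90
(s*(-149))*5 = -90*(-149)*5 = 13410*5 = 67050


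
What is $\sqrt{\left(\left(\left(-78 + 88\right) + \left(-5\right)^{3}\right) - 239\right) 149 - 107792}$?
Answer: $i \sqrt{160538} \approx 400.67 i$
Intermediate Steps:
$\sqrt{\left(\left(\left(-78 + 88\right) + \left(-5\right)^{3}\right) - 239\right) 149 - 107792} = \sqrt{\left(\left(10 - 125\right) - 239\right) 149 - 107792} = \sqrt{\left(-115 - 239\right) 149 - 107792} = \sqrt{\left(-354\right) 149 - 107792} = \sqrt{-52746 - 107792} = \sqrt{-160538} = i \sqrt{160538}$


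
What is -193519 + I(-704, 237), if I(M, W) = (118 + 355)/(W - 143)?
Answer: -18190313/94 ≈ -1.9351e+5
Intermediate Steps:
I(M, W) = 473/(-143 + W)
-193519 + I(-704, 237) = -193519 + 473/(-143 + 237) = -193519 + 473/94 = -18190313/94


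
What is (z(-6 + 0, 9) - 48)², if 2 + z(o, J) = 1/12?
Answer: 358801/144 ≈ 2491.7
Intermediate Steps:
z(o, J) = -23/12 (z(o, J) = -2 + 1/12 = -23/12)
(z(-6 + 0, 9) - 48)² = (-23/12 - 48)² = (-599/12)² = 358801/144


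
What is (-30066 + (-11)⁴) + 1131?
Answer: -14294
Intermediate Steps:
(-30066 + (-11)⁴) + 1131 = (-30066 + 14641) + 1131 = -15425 + 1131 = -14294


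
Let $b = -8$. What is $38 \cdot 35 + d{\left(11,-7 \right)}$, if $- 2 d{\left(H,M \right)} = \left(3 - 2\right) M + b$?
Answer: $\frac{2675}{2} \approx 1337.5$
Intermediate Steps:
$d{\left(H,M \right)} = 4 - \frac{M}{2}$ ($d{\left(H,M \right)} = - \frac{\left(3 - 2\right) M - 8}{2} = - \frac{1 M - 8}{2} = - \frac{M - 8}{2} = - \frac{-8 + M}{2} = 4 - \frac{M}{2}$)
$38 \cdot 35 + d{\left(11,-7 \right)} = 38 \cdot 35 + \left(4 - - \frac{7}{2}\right) = 1330 + \left(4 + \frac{7}{2}\right) = 1330 + \frac{15}{2} = \frac{2675}{2}$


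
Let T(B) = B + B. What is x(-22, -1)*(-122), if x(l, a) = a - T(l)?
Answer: -5246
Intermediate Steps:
T(B) = 2*B
x(l, a) = a - 2*l
x(-22, -1)*(-122) = (-1 - 2*(-22))*(-122) = (-1 + 44)*(-122) = 43*(-122) = -5246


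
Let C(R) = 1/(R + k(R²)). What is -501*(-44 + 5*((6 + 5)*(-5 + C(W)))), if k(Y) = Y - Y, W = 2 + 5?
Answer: 1091178/7 ≈ 1.5588e+5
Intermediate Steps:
W = 7
k(Y) = 0
C(R) = 1/R (C(R) = 1/(R + 0) = 1/R)
-501*(-44 + 5*((6 + 5)*(-5 + C(W)))) = -501*(-44 + 5*((6 + 5)*(-5 + 1/7))) = -501*(-44 + 5*(11*(-5 + ⅐))) = -501*(-44 + 5*(11*(-34/7))) = -501*(-44 + 5*(-374/7)) = -501*(-44 - 1870/7) = -501*(-2178/7) = 1091178/7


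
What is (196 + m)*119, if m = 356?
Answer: 65688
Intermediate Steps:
(196 + m)*119 = (196 + 356)*119 = 552*119 = 65688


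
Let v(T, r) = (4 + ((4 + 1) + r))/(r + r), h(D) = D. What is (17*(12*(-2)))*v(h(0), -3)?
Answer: 408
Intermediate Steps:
v(T, r) = (9 + r)/(2*r) (v(T, r) = (4 + (5 + r))/((2*r)) = (9 + r)*(1/(2*r)) = (9 + r)/(2*r))
(17*(12*(-2)))*v(h(0), -3) = (17*(12*(-2)))*((½)*(9 - 3)/(-3)) = (17*(-24))*((½)*(-⅓)*6) = -408*(-1) = 408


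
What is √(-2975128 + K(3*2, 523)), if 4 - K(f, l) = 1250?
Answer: I*√2976374 ≈ 1725.2*I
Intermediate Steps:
K(f, l) = -1246 (K(f, l) = 4 - 1*1250 = 4 - 1250 = -1246)
√(-2975128 + K(3*2, 523)) = √(-2975128 - 1246) = √(-2976374) = I*√2976374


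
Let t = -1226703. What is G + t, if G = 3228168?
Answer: 2001465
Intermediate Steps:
G + t = 3228168 - 1226703 = 2001465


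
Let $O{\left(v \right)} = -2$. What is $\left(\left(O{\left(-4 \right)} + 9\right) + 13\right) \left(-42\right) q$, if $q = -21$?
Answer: $17640$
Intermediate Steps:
$\left(\left(O{\left(-4 \right)} + 9\right) + 13\right) \left(-42\right) q = \left(\left(-2 + 9\right) + 13\right) \left(-42\right) \left(-21\right) = \left(7 + 13\right) \left(-42\right) \left(-21\right) = 20 \left(-42\right) \left(-21\right) = \left(-840\right) \left(-21\right) = 17640$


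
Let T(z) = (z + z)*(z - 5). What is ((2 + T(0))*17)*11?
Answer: 374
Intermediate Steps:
T(z) = 2*z*(-5 + z) (T(z) = (2*z)*(-5 + z) = 2*z*(-5 + z))
((2 + T(0))*17)*11 = ((2 + 2*0*(-5 + 0))*17)*11 = ((2 + 2*0*(-5))*17)*11 = ((2 + 0)*17)*11 = (2*17)*11 = 34*11 = 374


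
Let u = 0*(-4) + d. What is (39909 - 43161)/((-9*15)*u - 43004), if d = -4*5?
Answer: 813/10076 ≈ 0.080687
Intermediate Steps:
d = -20
u = -20 (u = 0*(-4) - 20 = 0 - 20 = -20)
(39909 - 43161)/((-9*15)*u - 43004) = (39909 - 43161)/(-9*15*(-20) - 43004) = -3252/(-135*(-20) - 43004) = -3252/(2700 - 43004) = -3252/(-40304) = -3252*(-1/40304) = 813/10076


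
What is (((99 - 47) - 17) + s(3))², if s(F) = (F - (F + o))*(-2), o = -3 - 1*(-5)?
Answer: 1521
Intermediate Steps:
o = 2 (o = -3 + 5 = 2)
s(F) = 4 (s(F) = (F - (F + 2))*(-2) = (F - (2 + F))*(-2) = (F + (-2 - F))*(-2) = -2*(-2) = 4)
(((99 - 47) - 17) + s(3))² = (((99 - 47) - 17) + 4)² = ((52 - 17) + 4)² = (35 + 4)² = 39² = 1521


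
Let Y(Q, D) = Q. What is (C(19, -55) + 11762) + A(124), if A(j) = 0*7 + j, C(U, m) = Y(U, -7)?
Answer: 11905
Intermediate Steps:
C(U, m) = U
A(j) = j (A(j) = 0 + j = j)
(C(19, -55) + 11762) + A(124) = (19 + 11762) + 124 = 11781 + 124 = 11905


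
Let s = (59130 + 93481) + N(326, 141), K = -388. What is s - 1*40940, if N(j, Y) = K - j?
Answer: 110957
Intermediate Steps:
N(j, Y) = -388 - j
s = 151897 (s = (59130 + 93481) + (-388 - 1*326) = 152611 + (-388 - 326) = 152611 - 714 = 151897)
s - 1*40940 = 151897 - 1*40940 = 151897 - 40940 = 110957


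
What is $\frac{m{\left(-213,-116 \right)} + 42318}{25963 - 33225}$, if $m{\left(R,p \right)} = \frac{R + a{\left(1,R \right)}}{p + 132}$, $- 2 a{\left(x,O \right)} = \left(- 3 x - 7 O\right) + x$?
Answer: $- \frac{1352261}{232384} \approx -5.8191$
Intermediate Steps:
$a{\left(x,O \right)} = x + \frac{7 O}{2}$ ($a{\left(x,O \right)} = - \frac{\left(- 3 x - 7 O\right) + x}{2} = - \frac{\left(- 7 O - 3 x\right) + x}{2} = - \frac{- 7 O - 2 x}{2} = x + \frac{7 O}{2}$)
$m{\left(R,p \right)} = \frac{1 + \frac{9 R}{2}}{132 + p}$ ($m{\left(R,p \right)} = \frac{R + \left(1 + \frac{7 R}{2}\right)}{p + 132} = \frac{1 + \frac{9 R}{2}}{132 + p}$)
$\frac{m{\left(-213,-116 \right)} + 42318}{25963 - 33225} = \frac{\frac{2 + 9 \left(-213\right)}{2 \left(132 - 116\right)} + 42318}{25963 - 33225} = \frac{\frac{2 - 1917}{2 \cdot 16} + 42318}{-7262} = \left(\frac{1}{2} \cdot \frac{1}{16} \left(-1915\right) + 42318\right) \left(- \frac{1}{7262}\right) = \left(- \frac{1915}{32} + 42318\right) \left(- \frac{1}{7262}\right) = \frac{1352261}{32} \left(- \frac{1}{7262}\right) = - \frac{1352261}{232384}$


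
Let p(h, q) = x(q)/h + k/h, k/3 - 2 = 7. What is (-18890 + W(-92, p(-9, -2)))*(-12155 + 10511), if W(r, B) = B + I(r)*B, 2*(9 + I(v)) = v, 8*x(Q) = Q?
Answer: 30791298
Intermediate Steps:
k = 27 (k = 6 + 3*7 = 6 + 21 = 27)
x(Q) = Q/8
I(v) = -9 + v/2
p(h, q) = 27/h + q/(8*h) (p(h, q) = (q/8)/h + 27/h = q/(8*h) + 27/h = 27/h + q/(8*h))
W(r, B) = B + B*(-9 + r/2) (W(r, B) = B + (-9 + r/2)*B = B + B*(-9 + r/2))
(-18890 + W(-92, p(-9, -2)))*(-12155 + 10511) = (-18890 + ((⅛)*(216 - 2)/(-9))*(-16 - 92)/2)*(-12155 + 10511) = (-18890 + (½)*((⅛)*(-⅑)*214)*(-108))*(-1644) = (-18890 + (½)*(-107/36)*(-108))*(-1644) = (-18890 + 321/2)*(-1644) = -37459/2*(-1644) = 30791298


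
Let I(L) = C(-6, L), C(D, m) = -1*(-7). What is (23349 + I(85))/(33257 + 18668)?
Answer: 23356/51925 ≈ 0.44980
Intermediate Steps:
C(D, m) = 7
I(L) = 7
(23349 + I(85))/(33257 + 18668) = (23349 + 7)/(33257 + 18668) = 23356/51925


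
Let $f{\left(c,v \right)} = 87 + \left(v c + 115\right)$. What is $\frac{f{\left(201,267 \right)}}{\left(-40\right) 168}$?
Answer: $- \frac{53869}{6720} \approx -8.0162$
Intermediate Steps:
$f{\left(c,v \right)} = 202 + c v$ ($f{\left(c,v \right)} = 87 + \left(c v + 115\right) = 87 + \left(115 + c v\right) = 202 + c v$)
$\frac{f{\left(201,267 \right)}}{\left(-40\right) 168} = \frac{202 + 201 \cdot 267}{\left(-40\right) 168} = \frac{202 + 53667}{-6720} = 53869 \left(- \frac{1}{6720}\right) = - \frac{53869}{6720}$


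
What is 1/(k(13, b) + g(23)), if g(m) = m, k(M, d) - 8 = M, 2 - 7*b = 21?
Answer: 1/44 ≈ 0.022727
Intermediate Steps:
b = -19/7 (b = 2/7 - 1/7*21 = 2/7 - 3 = -19/7 ≈ -2.7143)
k(M, d) = 8 + M
1/(k(13, b) + g(23)) = 1/((8 + 13) + 23) = 1/(21 + 23) = 1/44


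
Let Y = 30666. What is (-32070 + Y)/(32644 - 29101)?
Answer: -468/1181 ≈ -0.39627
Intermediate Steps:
(-32070 + Y)/(32644 - 29101) = (-32070 + 30666)/(32644 - 29101) = -1404/3543 = -1404*1/3543 = -468/1181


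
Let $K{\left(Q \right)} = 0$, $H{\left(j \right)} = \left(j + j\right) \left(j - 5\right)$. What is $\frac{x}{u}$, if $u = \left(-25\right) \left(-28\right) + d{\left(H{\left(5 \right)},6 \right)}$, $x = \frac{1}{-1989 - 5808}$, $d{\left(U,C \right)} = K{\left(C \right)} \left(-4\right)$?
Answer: $- \frac{1}{5457900} \approx -1.8322 \cdot 10^{-7}$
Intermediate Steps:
$H{\left(j \right)} = 2 j \left(-5 + j\right)$
$d{\left(U,C \right)} = 0$ ($d{\left(U,C \right)} = 0 \left(-4\right) = 0$)
$x = - \frac{1}{7797}$ ($x = \frac{1}{-7797} = - \frac{1}{7797} \approx -0.00012825$)
$u = 700$ ($u = \left(-25\right) \left(-28\right) + 0 = 700 + 0 = 700$)
$\frac{x}{u} = - \frac{1}{7797 \cdot 700} = \left(- \frac{1}{7797}\right) \frac{1}{700} = - \frac{1}{5457900}$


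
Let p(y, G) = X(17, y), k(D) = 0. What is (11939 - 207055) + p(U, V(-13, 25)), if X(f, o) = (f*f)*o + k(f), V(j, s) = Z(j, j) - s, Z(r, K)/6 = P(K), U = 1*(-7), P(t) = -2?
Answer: -197139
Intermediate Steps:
U = -7
Z(r, K) = -12 (Z(r, K) = 6*(-2) = -12)
V(j, s) = -12 - s
X(f, o) = o*f² (X(f, o) = (f*f)*o + 0 = f²*o + 0 = o*f² + 0 = o*f²)
p(y, G) = 289*y (p(y, G) = y*17² = y*289 = 289*y)
(11939 - 207055) + p(U, V(-13, 25)) = (11939 - 207055) + 289*(-7) = -195116 - 2023 = -197139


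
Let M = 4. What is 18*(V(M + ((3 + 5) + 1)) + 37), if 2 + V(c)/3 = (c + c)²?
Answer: 37062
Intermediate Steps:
V(c) = -6 + 12*c² (V(c) = -6 + 3*(c + c)² = -6 + 3*(2*c)² = -6 + 3*(4*c²) = -6 + 12*c²)
18*(V(M + ((3 + 5) + 1)) + 37) = 18*((-6 + 12*(4 + ((3 + 5) + 1))²) + 37) = 18*((-6 + 12*(4 + (8 + 1))²) + 37) = 18*((-6 + 12*(4 + 9)²) + 37) = 18*((-6 + 12*13²) + 37) = 18*((-6 + 12*169) + 37) = 18*((-6 + 2028) + 37) = 18*(2022 + 37) = 18*2059 = 37062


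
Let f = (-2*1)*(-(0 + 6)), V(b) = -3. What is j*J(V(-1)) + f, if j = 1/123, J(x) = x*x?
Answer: 495/41 ≈ 12.073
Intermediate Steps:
f = 12 (f = -(-2)*6 = -2*(-6) = 12)
J(x) = x²
j = 1/123 ≈ 0.0081301
j*J(V(-1)) + f = (1/123)*(-3)² + 12 = (1/123)*9 + 12 = 3/41 + 12 = 495/41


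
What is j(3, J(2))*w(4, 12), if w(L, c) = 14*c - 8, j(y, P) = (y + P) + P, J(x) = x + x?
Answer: 1760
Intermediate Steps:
J(x) = 2*x
j(y, P) = y + 2*P (j(y, P) = (P + y) + P = y + 2*P)
w(L, c) = -8 + 14*c
j(3, J(2))*w(4, 12) = (3 + 2*(2*2))*(-8 + 14*12) = (3 + 2*4)*(-8 + 168) = (3 + 8)*160 = 11*160 = 1760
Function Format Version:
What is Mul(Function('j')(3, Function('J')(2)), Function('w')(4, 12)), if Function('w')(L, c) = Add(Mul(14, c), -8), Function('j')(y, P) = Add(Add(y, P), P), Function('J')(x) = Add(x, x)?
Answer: 1760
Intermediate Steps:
Function('J')(x) = Mul(2, x)
Function('j')(y, P) = Add(y, Mul(2, P)) (Function('j')(y, P) = Add(Add(P, y), P) = Add(y, Mul(2, P)))
Function('w')(L, c) = Add(-8, Mul(14, c))
Mul(Function('j')(3, Function('J')(2)), Function('w')(4, 12)) = Mul(Add(3, Mul(2, Mul(2, 2))), Add(-8, Mul(14, 12))) = Mul(Add(3, Mul(2, 4)), Add(-8, 168)) = Mul(Add(3, 8), 160) = Mul(11, 160) = 1760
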